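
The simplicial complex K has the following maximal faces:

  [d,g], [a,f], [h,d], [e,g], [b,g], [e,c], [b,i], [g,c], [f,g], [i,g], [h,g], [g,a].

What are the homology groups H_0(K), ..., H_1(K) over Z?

H_0 = Z,  H_1 = Z^4.

We work with the vertex ordering a < b < c < d < e < f < g < h < i. The simplices of K, each written with vertices in increasing order, are:

  0-simplices (9): a, b, c, d, e, f, g, h, i
  1-simplices (12): af, ag, bg, bi, ce, cg, dg, dh, eg, fg, gh, gi

giving chain groups C_0 ≅ Z^9, C_1 ≅ Z^12.

Boundary ∂_1: C_1 → C_0 maps an edge to its endpoints' difference, ∂[p,q] = q − p. For instance
  ∂gh = h − g.
The 9×12 boundary matrix has rank 8 and Smith normal form diag(1,1,1,1,1,1,1,1).

Reading off H_k = ker ∂_k / im ∂_{k+1}:

  H_0: rank C_0 − rank ∂_1 = 9 − 8 = 1, and the invariant factors of ∂_1 are all 1, so H_0 = Z.
  H_1: rank ker ∂_1 − rank ∂_2 = (12 − 8) − 0 = 4, and there is no ∂_2, so H_1 = Z^4.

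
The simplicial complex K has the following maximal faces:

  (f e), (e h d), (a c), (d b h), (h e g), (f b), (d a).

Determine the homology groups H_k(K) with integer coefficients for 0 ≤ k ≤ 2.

H_0 ≅ Z,  H_1 ≅ Z,  H_2 = 0.

Order the vertices as a < b < c < d < e < f < g < h. Listing each simplex with vertices in this order, K has dimension 2 with simplices:

  0-simplices (8): a, b, c, d, e, f, g, h
  1-simplices (11): ac, ad, bd, bf, bh, de, dh, ef, eg, eh, gh
  2-simplices (3): bdh, deh, egh

so the chain groups are C_0 ≅ Z^8, C_1 ≅ Z^11, C_2 ≅ Z^3.

Boundary ∂_1: C_1 → C_0 maps an edge to its endpoints' difference, ∂[p,q] = q − p. For instance
  ∂ac = c − a.
This gives a 8×11 integer matrix of rank 7; reducing to Smith normal form yields diagonal entries (1,1,1,1,1,1,1).

Boundary ∂_2: C_2 → C_1 acts by ∂[p,q,r] = [q,r] − [p,r] + [p,q]. For instance
  ∂egh = gh − eh + eg,
  ∂deh = eh − dh + de.
As a 11×3 matrix over Z this has rank 3, with invariant factors (1,1,1).

Computing H_k = (kernel of ∂_k) / (image of ∂_{k+1}):

  H_0: rank C_0 − rank ∂_1 = 8 − 7 = 1, and the invariant factors of ∂_1 are all 1, so H_0 = Z.
  H_1: rank ker ∂_1 − rank ∂_2 = (11 − 7) − 3 = 1, and the invariant factors of ∂_2 are all 1, so H_1 = Z.
  H_2: rank ker ∂_2 − rank ∂_3 = (3 − 3) − 0 = 0, and there is no ∂_3, so H_2 = 0.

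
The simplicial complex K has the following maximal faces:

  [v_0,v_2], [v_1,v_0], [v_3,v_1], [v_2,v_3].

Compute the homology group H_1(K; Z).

H_1 = Z.

Take the total order v_0 < v_1 < v_2 < v_3 on the vertex set. Then K (dimension 1) consists of the simplices:

  0-simplices (4): [v_0], [v_1], [v_2], [v_3]
  1-simplices (4): [v_0,v_1], [v_0,v_2], [v_1,v_3], [v_2,v_3]

Hence C_0 ≅ Z^4, C_1 ≅ Z^4.

∂_1: C_1 → C_0 maps an edge to its endpoints' difference, ∂[p,q] = q − p. For instance
  ∂[v_2,v_3] = [v_3] − [v_2].
This gives a 4×4 integer matrix of rank 3; reducing to Smith normal form yields diagonal entries (1,1,1).

From H_k ≅ ker(∂_k) / im(∂_{k+1}) we obtain:

  H_1: rank ker ∂_1 − rank ∂_2 = (4 − 3) − 0 = 1, and there is no ∂_2, so H_1 = Z.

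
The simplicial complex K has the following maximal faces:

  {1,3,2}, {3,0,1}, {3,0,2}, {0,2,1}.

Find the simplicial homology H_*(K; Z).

Fix the vertex order 0 < 1 < 2 < 3 and write every simplex with vertices in increasing order. Then dim K = 2 and the simplices of K are:

  0-simplices (4): [0], [1], [2], [3]
  1-simplices (6): [0,1], [0,2], [0,3], [1,2], [1,3], [2,3]
  2-simplices (4): [0,1,2], [0,1,3], [0,2,3], [1,2,3]

so the chain groups are C_0 ≅ Z^4, C_1 ≅ Z^6, C_2 ≅ Z^4.

∂_1: C_1 → C_0 maps an edge to its endpoints' difference, ∂[p,q] = q − p.
The 4×6 boundary matrix has rank 3 and Smith normal form diag(1,1,1).

Boundary ∂_2: C_2 → C_1 maps a triangle to the signed sum of its edges. For instance
  ∂[0,2,3] = [2,3] − [0,3] + [0,2],
  ∂[1,2,3] = [2,3] − [1,3] + [1,2].
The 6×4 boundary matrix has rank 3 and Smith normal form diag(1,1,1).

From H_k ≅ ker(∂_k) / im(∂_{k+1}) we obtain:

  H_0: rank C_0 − rank ∂_1 = 4 − 3 = 1, and the invariant factors of ∂_1 are all 1, so H_0 = Z.
  H_1: rank ker ∂_1 − rank ∂_2 = (6 − 3) − 3 = 0, and the invariant factors of ∂_2 are all 1, so H_1 = 0.
  H_2: rank ker ∂_2 − rank ∂_3 = (4 − 3) − 0 = 1, and there is no ∂_3, so H_2 = Z.

As a check, the Euler characteristic is 4 − 6 + 4 = 2, which agrees with 1 − 0 + 1 = 2.
(K is a triangulation of the 2-sphere S^2.)

H_0 ≅ Z,  H_1 = 0,  H_2 ≅ Z.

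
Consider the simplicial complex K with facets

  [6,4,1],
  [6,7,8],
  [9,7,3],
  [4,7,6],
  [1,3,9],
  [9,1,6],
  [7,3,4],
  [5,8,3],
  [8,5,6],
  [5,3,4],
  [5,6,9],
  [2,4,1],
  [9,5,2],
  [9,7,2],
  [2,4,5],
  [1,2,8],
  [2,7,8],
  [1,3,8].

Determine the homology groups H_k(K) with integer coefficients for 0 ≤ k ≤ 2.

H_0 = Z,  H_1 = Z^2,  H_2 = Z.

Fix the vertex order 1 < 2 < 3 < 4 < 5 < 6 < 7 < 8 < 9 and write every simplex with vertices in increasing order. Then dim K = 2 and the simplices of K are:

  0-simplices (9): [1], [2], [3], [4], [5], [6], [7], [8], [9]
  1-simplices (27): (27 of them)
  2-simplices (18): [1,2,4], [1,2,8], [1,3,8], [1,3,9], [1,4,6], [1,6,9], [2,4,5], [2,5,9], [2,7,8], [2,7,9], [3,4,5], [3,4,7], [3,5,8], [3,7,9], [4,6,7], [5,6,8], [5,6,9], [6,7,8]

giving chain groups C_0 ≅ Z^9, C_1 ≅ Z^27, C_2 ≅ Z^18.

Boundary ∂_1: C_1 → C_0 sends each edge [p,q] (with p < q) to q − p. For instance
  ∂[3,8] = [8] − [3].
The resulting 9×27 matrix has rank 8, and its Smith normal form has invariant factors (1,1,1,1,1,1,1,1).

Boundary ∂_2: C_2 → C_1 sends each 2-simplex [p,q,r] to [q,r] − [p,r] + [p,q]. For instance
  ∂[1,4,6] = [4,6] − [1,6] + [1,4],
  ∂[1,3,9] = [3,9] − [1,9] + [1,3].
As a 27×18 matrix over Z this has rank 17, with invariant factors (1,1,1,1,1,1,1,1,1,1,1,1,1,1,1,1,1).

Computing H_k = (kernel of ∂_k) / (image of ∂_{k+1}):

  H_0: rank C_0 − rank ∂_1 = 9 − 8 = 1, and the invariant factors of ∂_1 are all 1, so H_0 ≅ Z.
  H_1: rank ker ∂_1 − rank ∂_2 = (27 − 8) − 17 = 2, and the invariant factors of ∂_2 are all 1, so H_1 ≅ Z^2.
  H_2: rank ker ∂_2 − rank ∂_3 = (18 − 17) − 0 = 1, and there is no ∂_3, so H_2 ≅ Z.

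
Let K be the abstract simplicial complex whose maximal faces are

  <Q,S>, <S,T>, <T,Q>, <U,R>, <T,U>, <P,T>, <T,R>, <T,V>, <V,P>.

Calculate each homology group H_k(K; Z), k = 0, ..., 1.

H_0 = Z,  H_1 = Z^3.

Take the total order P < Q < R < S < T < U < V on the vertex set. Then K (dimension 1) consists of the simplices:

  0-simplices (7): P, Q, R, S, T, U, V
  1-simplices (9): PT, PV, QS, QT, RT, RU, ST, TU, TV

giving chain groups C_0 ≅ Z^7, C_1 ≅ Z^9.

Boundary ∂_1: C_1 → C_0 is given by ∂[p,q] = [q] − [p]. For instance
  ∂TU = U − T.
This gives a 7×9 integer matrix of rank 6; reducing to Smith normal form yields diagonal entries (1,1,1,1,1,1).

Computing H_k = (kernel of ∂_k) / (image of ∂_{k+1}):

  H_0: rank C_0 − rank ∂_1 = 7 − 6 = 1, and the invariant factors of ∂_1 are all 1, so H_0 = Z.
  H_1: rank ker ∂_1 − rank ∂_2 = (9 − 6) − 0 = 3, and there is no ∂_2, so H_1 = Z^3.

As a check, the Euler characteristic is 7 − 9 = -2, which agrees with 1 − 3 = -2.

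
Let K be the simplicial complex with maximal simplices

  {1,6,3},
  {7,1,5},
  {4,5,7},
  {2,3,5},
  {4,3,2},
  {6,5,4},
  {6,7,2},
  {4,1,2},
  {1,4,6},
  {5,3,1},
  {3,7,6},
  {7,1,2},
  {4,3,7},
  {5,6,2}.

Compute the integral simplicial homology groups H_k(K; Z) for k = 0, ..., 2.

H_0 = Z,  H_1 = Z^2,  H_2 = Z.

Order the vertices as 1 < 2 < 3 < 4 < 5 < 6 < 7. Listing each simplex with vertices in this order, K has dimension 2 with simplices:

  0-simplices (7): [1], [2], [3], [4], [5], [6], [7]
  1-simplices (21): [1,2], [1,3], [1,4], [1,5], [1,6], [1,7], [2,3], [2,4], [2,5], [2,6], [2,7], [3,4], [3,5], [3,6], [3,7], [4,5], [4,6], [4,7], [5,6], [5,7], [6,7]
  2-simplices (14): [1,2,4], [1,2,7], [1,3,5], [1,3,6], [1,4,6], [1,5,7], [2,3,4], [2,3,5], [2,5,6], [2,6,7], [3,4,7], [3,6,7], [4,5,6], [4,5,7]

giving chain groups C_0 ≅ Z^7, C_1 ≅ Z^21, C_2 ≅ Z^14.

Boundary ∂_1: C_1 → C_0 sends each edge [p,q] (with p < q) to q − p.
This gives a 7×21 integer matrix of rank 6; reducing to Smith normal form yields diagonal entries (1,1,1,1,1,1).

Boundary ∂_2: C_2 → C_1 maps a triangle to the signed sum of its edges. For instance
  ∂[1,4,6] = [4,6] − [1,6] + [1,4],
  ∂[2,5,6] = [5,6] − [2,6] + [2,5].
The resulting 21×14 matrix has rank 13, and its Smith normal form has invariant factors (1,1,1,1,1,1,1,1,1,1,1,1,1).

Now H_k = ker ∂_k / im ∂_{k+1}, so:

  H_0: rank C_0 − rank ∂_1 = 7 − 6 = 1, and the invariant factors of ∂_1 are all 1, so H_0 = Z.
  H_1: rank ker ∂_1 − rank ∂_2 = (21 − 6) − 13 = 2, and the invariant factors of ∂_2 are all 1, so H_1 = Z^2.
  H_2: rank ker ∂_2 − rank ∂_3 = (14 − 13) − 0 = 1, and there is no ∂_3, so H_2 = Z.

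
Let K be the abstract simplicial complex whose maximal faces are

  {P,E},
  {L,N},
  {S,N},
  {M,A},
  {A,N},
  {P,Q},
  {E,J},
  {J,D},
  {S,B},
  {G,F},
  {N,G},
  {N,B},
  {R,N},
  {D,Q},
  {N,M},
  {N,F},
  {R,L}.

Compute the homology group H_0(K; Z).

H_0 ≅ Z^2.

K has 14 vertices, 17 edges.
rank ∂_0 = 0, rank ∂_1 = 12 ⇒ b_0 = 14 − 0 − 12 = 2; all invariant factors of ∂_1 are 1 so no torsion. So H_0 ≅ Z^2.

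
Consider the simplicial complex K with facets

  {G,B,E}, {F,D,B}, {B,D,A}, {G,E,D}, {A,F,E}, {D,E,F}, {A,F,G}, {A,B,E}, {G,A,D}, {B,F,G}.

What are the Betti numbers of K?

Take the total order A < B < D < E < F < G on the vertex set. Then K (dimension 2) consists of the simplices:

  0-simplices (6): A, B, D, E, F, G
  1-simplices (15): AB, AD, AE, AF, AG, BD, BE, BF, BG, DE, DF, DG, EF, EG, FG
  2-simplices (10): ABD, ABE, ADG, AEF, AFG, BDF, BEG, BFG, DEF, DEG

giving chain groups C_0 ≅ Z^6, C_1 ≅ Z^15, C_2 ≅ Z^10.

The boundary map ∂_1: C_1 → C_0 is given by ∂[p,q] = [q] − [p].
The resulting 6×15 matrix has rank 5, and its Smith normal form has invariant factors (1,1,1,1,1).

Boundary ∂_2: C_2 → C_1 acts by ∂[p,q,r] = [q,r] − [p,r] + [p,q]. For instance
  ∂BFG = FG − BG + BF,
  ∂ABE = BE − AE + AB.
This gives a 15×10 integer matrix of rank 10; reducing to Smith normal form yields diagonal entries (1,1,1,1,1,1,1,1,1,2).

Reading off H_k = ker ∂_k / im ∂_{k+1}:

  H_0: rank C_0 − rank ∂_1 = 6 − 5 = 1, and the invariant factors of ∂_1 are all 1, so H_0 ≅ Z.
  H_1: rank ker ∂_1 − rank ∂_2 = (15 − 5) − 10 = 0, and ∂_2 has invariant factor 2 > 1, so H_1 ≅ Z_2.
  H_2: rank ker ∂_2 − rank ∂_3 = (10 − 10) − 0 = 0, and there is no ∂_3, so H_2 ≅ 0.

Hence the Betti numbers are b_0 = 1, b_1 = 0, b_2 = 0.

b_0 = 1, b_1 = 0, b_2 = 0.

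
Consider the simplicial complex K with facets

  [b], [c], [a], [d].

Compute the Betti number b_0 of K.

b_0 = 4.

Fix the vertex order a < b < c < d and write every simplex with vertices in increasing order. Then dim K = 0 and the simplices of K are:

  0-simplices (4): a, b, c, d

Hence C_0 ≅ Z^4.

Now H_k = ker ∂_k / im ∂_{k+1}, so:

  H_0: rank C_0 − rank ∂_1 = 4 − 0 = 4, and there is no ∂_1, so H_0 = Z^4.

Hence the Betti numbers are b_0 = 4.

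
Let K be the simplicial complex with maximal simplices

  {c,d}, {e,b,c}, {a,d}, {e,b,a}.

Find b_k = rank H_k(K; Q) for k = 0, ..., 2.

b_0 = 1, b_1 = 1, b_2 = 0.

Fix the vertex order a < b < c < d < e and write every simplex with vertices in increasing order. Then dim K = 2 and the simplices of K are:

  0-simplices (5): a, b, c, d, e
  1-simplices (7): ab, ad, ae, bc, be, cd, ce
  2-simplices (2): abe, bce

giving chain groups C_0 ≅ Z^5, C_1 ≅ Z^7, C_2 ≅ Z^2.

Boundary ∂_1: C_1 → C_0 is given by ∂[p,q] = [q] − [p].
As a 5×7 matrix over Z this has rank 4, with invariant factors (1,1,1,1).

∂_2: C_2 → C_1 sends each 2-simplex [p,q,r] to [q,r] − [p,r] + [p,q]. For instance
  ∂bce = ce − be + bc,
  ∂abe = be − ae + ab.
The 7×2 boundary matrix has rank 2 and Smith normal form diag(1,1).

From H_k ≅ ker(∂_k) / im(∂_{k+1}) we obtain:

  H_0: rank C_0 − rank ∂_1 = 5 − 4 = 1, and the invariant factors of ∂_1 are all 1, so H_0 = Z.
  H_1: rank ker ∂_1 − rank ∂_2 = (7 − 4) − 2 = 1, and the invariant factors of ∂_2 are all 1, so H_1 = Z.
  H_2: rank ker ∂_2 − rank ∂_3 = (2 − 2) − 0 = 0, and there is no ∂_3, so H_2 = 0.

Hence the Betti numbers are b_0 = 1, b_1 = 1, b_2 = 0.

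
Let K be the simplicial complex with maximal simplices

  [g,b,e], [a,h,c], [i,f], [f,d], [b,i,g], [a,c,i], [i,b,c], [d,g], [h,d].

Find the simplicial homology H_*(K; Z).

H_0 = Z,  H_1 = Z^2,  H_2 = 0.

K has 9 vertices, 15 edges, 5 triangles.
rank ∂_0 = 0, rank ∂_1 = 8 ⇒ b_0 = 9 − 0 − 8 = 1; all invariant factors of ∂_1 are 1 so no torsion. So H_0 = Z.
rank ∂_1 = 8, rank ∂_2 = 5 ⇒ b_1 = 15 − 8 − 5 = 2; all invariant factors of ∂_2 are 1 so no torsion. So H_1 = Z^2.
rank ∂_2 = 5, rank ∂_3 = 0 ⇒ b_2 = 5 − 5 − 0 = 0. So H_2 = 0.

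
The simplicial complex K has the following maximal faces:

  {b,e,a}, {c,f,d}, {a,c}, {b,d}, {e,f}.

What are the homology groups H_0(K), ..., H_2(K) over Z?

We work with the vertex ordering a < b < c < d < e < f. The simplices of K, each written with vertices in increasing order, are:

  0-simplices (6): a, b, c, d, e, f
  1-simplices (9): ab, ac, ae, bd, be, cd, cf, df, ef
  2-simplices (2): abe, cdf

Hence C_0 ≅ Z^6, C_1 ≅ Z^9, C_2 ≅ Z^2.

Boundary ∂_1: C_1 → C_0 is given by ∂[p,q] = [q] − [p].
The resulting 6×9 matrix has rank 5, and its Smith normal form has invariant factors (1,1,1,1,1).

The boundary map ∂_2: C_2 → C_1 maps a triangle to the signed sum of its edges. For instance
  ∂cdf = df − cf + cd,
  ∂abe = be − ae + ab.
The 9×2 boundary matrix has rank 2 and Smith normal form diag(1,1).

Reading off H_k = ker ∂_k / im ∂_{k+1}:

  H_0: rank C_0 − rank ∂_1 = 6 − 5 = 1, and the invariant factors of ∂_1 are all 1, so H_0 ≅ Z.
  H_1: rank ker ∂_1 − rank ∂_2 = (9 − 5) − 2 = 2, and the invariant factors of ∂_2 are all 1, so H_1 ≅ Z^2.
  H_2: rank ker ∂_2 − rank ∂_3 = (2 − 2) − 0 = 0, and there is no ∂_3, so H_2 ≅ 0.

H_0 ≅ Z,  H_1 ≅ Z^2,  H_2 = 0.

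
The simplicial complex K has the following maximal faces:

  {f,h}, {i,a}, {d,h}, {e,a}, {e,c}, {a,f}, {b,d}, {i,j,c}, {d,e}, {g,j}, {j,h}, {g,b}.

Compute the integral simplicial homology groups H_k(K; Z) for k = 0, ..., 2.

We work with the vertex ordering a < b < c < d < e < f < g < h < i < j. The simplices of K, each written with vertices in increasing order, are:

  0-simplices (10): a, b, c, d, e, f, g, h, i, j
  1-simplices (14): ae, af, ai, bd, bg, ce, ci, cj, de, dh, fh, gj, hj, ij
  2-simplices (1): cij

so the chain groups are C_0 ≅ Z^10, C_1 ≅ Z^14, C_2 ≅ Z^1.

Boundary ∂_1: C_1 → C_0 sends each edge [p,q] (with p < q) to q − p. For instance
  ∂ae = e − a.
As a 10×14 matrix over Z this has rank 9, with invariant factors (1,1,1,1,1,1,1,1,1).

∂_2: C_2 → C_1 maps a triangle to the signed sum of its edges. For instance
  ∂cij = ij − cj + ci.
The resulting 14×1 matrix has rank 1, and its Smith normal form has invariant factors (1).

Now H_k = ker ∂_k / im ∂_{k+1}, so:

  H_0: rank C_0 − rank ∂_1 = 10 − 9 = 1, and the invariant factors of ∂_1 are all 1, so H_0 ≅ Z.
  H_1: rank ker ∂_1 − rank ∂_2 = (14 − 9) − 1 = 4, and the invariant factors of ∂_2 are all 1, so H_1 ≅ Z^4.
  H_2: rank ker ∂_2 − rank ∂_3 = (1 − 1) − 0 = 0, and there is no ∂_3, so H_2 ≅ 0.

H_0 ≅ Z,  H_1 ≅ Z^4,  H_2 = 0.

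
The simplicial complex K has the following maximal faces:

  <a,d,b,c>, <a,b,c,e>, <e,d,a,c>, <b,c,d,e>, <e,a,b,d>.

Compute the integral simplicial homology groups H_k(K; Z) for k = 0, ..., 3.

H_0 ≅ Z,  H_1 = 0,  H_2 = 0,  H_3 ≅ Z.

Order the vertices as a < b < c < d < e. Listing each simplex with vertices in this order, K has dimension 3 with simplices:

  0-simplices (5): a, b, c, d, e
  1-simplices (10): ab, ac, ad, ae, bc, bd, be, cd, ce, de
  2-simplices (10): abc, abd, abe, acd, ace, ade, bcd, bce, bde, cde
  3-simplices (5): abcd, abce, abde, acde, bcde

so the chain groups are C_0 ≅ Z^5, C_1 ≅ Z^10, C_2 ≅ Z^10, C_3 ≅ Z^5.

∂_1: C_1 → C_0 maps an edge to its endpoints' difference, ∂[p,q] = q − p. For instance
  ∂de = e − d.
This gives a 5×10 integer matrix of rank 4; reducing to Smith normal form yields diagonal entries (1,1,1,1).

∂_2: C_2 → C_1 acts by ∂[p,q,r] = [q,r] − [p,r] + [p,q]. For instance
  ∂ade = de − ae + ad,
  ∂bce = ce − be + bc.
The 10×10 boundary matrix has rank 6 and Smith normal form diag(1,1,1,1,1,1).

Boundary ∂_3: C_3 → C_2 sends each 3-simplex σ to the alternating sum Σ_i (−1)^i (σ with its i-th vertex removed). For instance
  ∂abcd = bcd − acd + abd − abc,
  ∂bcde = cde − bde + bce − bcd.
The resulting 10×5 matrix has rank 4, and its Smith normal form has invariant factors (1,1,1,1).

Computing H_k = (kernel of ∂_k) / (image of ∂_{k+1}):

  H_0: rank C_0 − rank ∂_1 = 5 − 4 = 1, and the invariant factors of ∂_1 are all 1, so H_0 ≅ Z.
  H_1: rank ker ∂_1 − rank ∂_2 = (10 − 4) − 6 = 0, and the invariant factors of ∂_2 are all 1, so H_1 ≅ 0.
  H_2: rank ker ∂_2 − rank ∂_3 = (10 − 6) − 4 = 0, and the invariant factors of ∂_3 are all 1, so H_2 ≅ 0.
  H_3: rank ker ∂_3 − rank ∂_4 = (5 − 4) − 0 = 1, and there is no ∂_4, so H_3 ≅ Z.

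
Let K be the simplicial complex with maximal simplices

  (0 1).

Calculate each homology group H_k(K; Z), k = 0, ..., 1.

H_0 ≅ Z,  H_1 = 0.

Take the total order 0 < 1 on the vertex set. Then K (dimension 1) consists of the simplices:

  0-simplices (2): [0], [1]
  1-simplices (1): [0,1]

Hence C_0 ≅ Z^2, C_1 ≅ Z^1.

The boundary map ∂_1: C_1 → C_0 sends each edge [p,q] (with p < q) to q − p. For instance
  ∂[0,1] = [1] − [0].
As a 2×1 matrix over Z this has rank 1, with invariant factors (1).

From H_k ≅ ker(∂_k) / im(∂_{k+1}) we obtain:

  H_0: rank C_0 − rank ∂_1 = 2 − 1 = 1, and the invariant factors of ∂_1 are all 1, so H_0 ≅ Z.
  H_1: rank ker ∂_1 − rank ∂_2 = (1 − 1) − 0 = 0, and there is no ∂_2, so H_1 ≅ 0.

(K is a triangulation of the 1-simplex.)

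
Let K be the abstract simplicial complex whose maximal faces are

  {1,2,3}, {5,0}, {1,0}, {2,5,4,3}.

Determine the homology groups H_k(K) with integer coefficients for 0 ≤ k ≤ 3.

H_0 ≅ Z,  H_1 ≅ Z,  H_2 = 0,  H_3 = 0.

Fix the vertex order 0 < 1 < 2 < 3 < 4 < 5 and write every simplex with vertices in increasing order. Then dim K = 3 and the simplices of K are:

  0-simplices (6): [0], [1], [2], [3], [4], [5]
  1-simplices (10): [0,1], [0,5], [1,2], [1,3], [2,3], [2,4], [2,5], [3,4], [3,5], [4,5]
  2-simplices (5): [1,2,3], [2,3,4], [2,3,5], [2,4,5], [3,4,5]
  3-simplices (1): [2,3,4,5]

so the chain groups are C_0 ≅ Z^6, C_1 ≅ Z^10, C_2 ≅ Z^5, C_3 ≅ Z^1.

The boundary map ∂_1: C_1 → C_0 is given by ∂[p,q] = [q] − [p].
The 6×10 boundary matrix has rank 5 and Smith normal form diag(1,1,1,1,1).

∂_2: C_2 → C_1 acts by ∂[p,q,r] = [q,r] − [p,r] + [p,q]. For instance
  ∂[1,2,3] = [2,3] − [1,3] + [1,2],
  ∂[3,4,5] = [4,5] − [3,5] + [3,4].
The 10×5 boundary matrix has rank 4 and Smith normal form diag(1,1,1,1).

∂_3: C_3 → C_2 sends each 3-simplex σ to the alternating sum Σ_i (−1)^i (σ with its i-th vertex removed). For instance
  ∂[2,3,4,5] = [3,4,5] − [2,4,5] + [2,3,5] − [2,3,4].
This gives a 5×1 integer matrix of rank 1; reducing to Smith normal form yields diagonal entries (1).

Reading off H_k = ker ∂_k / im ∂_{k+1}:

  H_0: rank C_0 − rank ∂_1 = 6 − 5 = 1, and the invariant factors of ∂_1 are all 1, so H_0 ≅ Z.
  H_1: rank ker ∂_1 − rank ∂_2 = (10 − 5) − 4 = 1, and the invariant factors of ∂_2 are all 1, so H_1 ≅ Z.
  H_2: rank ker ∂_2 − rank ∂_3 = (5 − 4) − 1 = 0, and the invariant factors of ∂_3 are all 1, so H_2 ≅ 0.
  H_3: rank ker ∂_3 − rank ∂_4 = (1 − 1) − 0 = 0, and there is no ∂_4, so H_3 ≅ 0.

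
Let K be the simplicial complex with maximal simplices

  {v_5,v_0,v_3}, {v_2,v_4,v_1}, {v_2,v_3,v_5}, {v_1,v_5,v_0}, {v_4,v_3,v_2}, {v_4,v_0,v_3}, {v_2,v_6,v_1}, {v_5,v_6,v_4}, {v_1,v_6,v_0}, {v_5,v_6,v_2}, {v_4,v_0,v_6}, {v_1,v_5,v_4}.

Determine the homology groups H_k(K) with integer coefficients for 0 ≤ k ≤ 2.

K has 7 vertices, 18 edges, 12 triangles.
rank ∂_0 = 0, rank ∂_1 = 6 ⇒ b_0 = 7 − 0 − 6 = 1; all invariant factors of ∂_1 are 1 so no torsion. So H_0 ≅ Z.
rank ∂_1 = 6, rank ∂_2 = 12 ⇒ b_1 = 18 − 6 − 12 = 0; ∂_2 has invariant factor(s) [2] giving torsion. So H_1 ≅ Z/2.
rank ∂_2 = 12, rank ∂_3 = 0 ⇒ b_2 = 12 − 12 − 0 = 0. So H_2 ≅ 0.

H_0 ≅ Z,  H_1 ≅ Z/2,  H_2 = 0.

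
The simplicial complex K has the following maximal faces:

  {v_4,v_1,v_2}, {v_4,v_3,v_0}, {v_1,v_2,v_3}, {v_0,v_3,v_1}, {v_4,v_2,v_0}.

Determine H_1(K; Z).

Order the vertices as v_0 < v_1 < v_2 < v_3 < v_4. Listing each simplex with vertices in this order, K has dimension 2 with simplices:

  0-simplices (5): [v_0], [v_1], [v_2], [v_3], [v_4]
  1-simplices (10): [v_0,v_1], [v_0,v_2], [v_0,v_3], [v_0,v_4], [v_1,v_2], [v_1,v_3], [v_1,v_4], [v_2,v_3], [v_2,v_4], [v_3,v_4]
  2-simplices (5): [v_0,v_1,v_3], [v_0,v_2,v_4], [v_0,v_3,v_4], [v_1,v_2,v_3], [v_1,v_2,v_4]

Hence C_0 ≅ Z^5, C_1 ≅ Z^10, C_2 ≅ Z^5.

∂_1: C_1 → C_0 is given by ∂[p,q] = [q] − [p].
The resulting 5×10 matrix has rank 4, and its Smith normal form has invariant factors (1,1,1,1).

The boundary map ∂_2: C_2 → C_1 acts by ∂[p,q,r] = [q,r] − [p,r] + [p,q]. For instance
  ∂[v_1,v_2,v_4] = [v_2,v_4] − [v_1,v_4] + [v_1,v_2],
  ∂[v_0,v_2,v_4] = [v_2,v_4] − [v_0,v_4] + [v_0,v_2].
As a 10×5 matrix over Z this has rank 5, with invariant factors (1,1,1,1,1).

Reading off H_k = ker ∂_k / im ∂_{k+1}:

  H_1: rank ker ∂_1 − rank ∂_2 = (10 − 4) − 5 = 1, and the invariant factors of ∂_2 are all 1, so H_1 = Z.

H_1 = Z.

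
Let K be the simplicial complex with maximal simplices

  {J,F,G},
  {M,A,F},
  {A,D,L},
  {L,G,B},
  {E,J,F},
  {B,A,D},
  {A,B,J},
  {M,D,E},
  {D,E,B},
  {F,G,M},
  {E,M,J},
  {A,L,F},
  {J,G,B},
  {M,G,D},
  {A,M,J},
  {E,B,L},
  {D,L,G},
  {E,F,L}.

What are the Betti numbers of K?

b_0 = 1, b_1 = 1, b_2 = 0.

K has 9 vertices, 27 edges, 18 triangles.
rank ∂_0 = 0, rank ∂_1 = 8 ⇒ b_0 = 9 − 0 − 8 = 1; all invariant factors of ∂_1 are 1 so no torsion. So H_0 ≅ Z.
rank ∂_1 = 8, rank ∂_2 = 18 ⇒ b_1 = 27 − 8 − 18 = 1; ∂_2 has invariant factor(s) [2] giving torsion. So H_1 ≅ Z ⊕ Z/2.
rank ∂_2 = 18, rank ∂_3 = 0 ⇒ b_2 = 18 − 18 − 0 = 0. So H_2 ≅ 0.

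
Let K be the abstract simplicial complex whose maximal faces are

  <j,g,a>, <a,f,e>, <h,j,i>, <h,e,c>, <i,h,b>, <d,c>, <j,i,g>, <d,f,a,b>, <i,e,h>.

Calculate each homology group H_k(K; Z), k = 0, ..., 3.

We work with the vertex ordering a < b < c < d < e < f < g < h < i < j. The simplices of K, each written with vertices in increasing order, are:

  0-simplices (10): a, b, c, d, e, f, g, h, i, j
  1-simplices (22): ab, ad, ae, af, ag, aj, bd, bf, bh, bi, cd, ce, ch, df, ef, eh, ei, gi, gj, hi, hj, ij
  2-simplices (11): abd, abf, adf, aef, agj, bdf, bhi, ceh, ehi, gij, hij
  3-simplices (1): abdf

so the chain groups are C_0 ≅ Z^10, C_1 ≅ Z^22, C_2 ≅ Z^11, C_3 ≅ Z^1.

Boundary ∂_1: C_1 → C_0 maps an edge to its endpoints' difference, ∂[p,q] = q − p. For instance
  ∂df = f − d.
The resulting 10×22 matrix has rank 9, and its Smith normal form has invariant factors (1,1,1,1,1,1,1,1,1).

Boundary ∂_2: C_2 → C_1 maps a triangle to the signed sum of its edges. For instance
  ∂agj = gj − aj + ag,
  ∂aef = ef − af + ae.
This gives a 22×11 integer matrix of rank 10; reducing to Smith normal form yields diagonal entries (1,1,1,1,1,1,1,1,1,1).

Boundary ∂_3: C_3 → C_2 sends each 3-simplex σ to the alternating sum Σ_i (−1)^i (σ with its i-th vertex removed). For instance
  ∂abdf = bdf − adf + abf − abd.
As a 11×1 matrix over Z this has rank 1, with invariant factors (1).

Computing H_k = (kernel of ∂_k) / (image of ∂_{k+1}):

  H_0: rank C_0 − rank ∂_1 = 10 − 9 = 1, and the invariant factors of ∂_1 are all 1, so H_0 ≅ Z.
  H_1: rank ker ∂_1 − rank ∂_2 = (22 − 9) − 10 = 3, and the invariant factors of ∂_2 are all 1, so H_1 ≅ Z^3.
  H_2: rank ker ∂_2 − rank ∂_3 = (11 − 10) − 1 = 0, and the invariant factors of ∂_3 are all 1, so H_2 ≅ 0.
  H_3: rank ker ∂_3 − rank ∂_4 = (1 − 1) − 0 = 0, and there is no ∂_4, so H_3 ≅ 0.

As a check, the Euler characteristic is 10 − 22 + 11 − 1 = -2, which agrees with 1 − 3 + 0 − 0 = -2.

H_0 ≅ Z,  H_1 ≅ Z^3,  H_2 = 0,  H_3 = 0.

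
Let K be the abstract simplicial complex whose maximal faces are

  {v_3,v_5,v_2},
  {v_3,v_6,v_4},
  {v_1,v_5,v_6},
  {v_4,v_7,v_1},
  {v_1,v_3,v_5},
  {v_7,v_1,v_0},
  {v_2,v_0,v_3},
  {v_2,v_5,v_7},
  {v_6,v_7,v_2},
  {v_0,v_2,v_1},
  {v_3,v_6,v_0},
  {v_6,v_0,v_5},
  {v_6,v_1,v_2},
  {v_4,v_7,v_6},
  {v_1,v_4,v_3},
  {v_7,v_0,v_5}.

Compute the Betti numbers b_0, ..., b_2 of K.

b_0 = 1, b_1 = 2, b_2 = 1.

Take the total order v_0 < v_1 < v_2 < v_3 < v_4 < v_5 < v_6 < v_7 on the vertex set. Then K (dimension 2) consists of the simplices:

  0-simplices (8): [v_0], [v_1], [v_2], [v_3], [v_4], [v_5], [v_6], [v_7]
  1-simplices (24): (24 of them)
  2-simplices (16): (16 of them)

so the chain groups are C_0 ≅ Z^8, C_1 ≅ Z^24, C_2 ≅ Z^16.

Boundary ∂_1: C_1 → C_0 maps an edge to its endpoints' difference, ∂[p,q] = q − p. For instance
  ∂[v_6,v_7] = [v_7] − [v_6].
As a 8×24 matrix over Z this has rank 7, with invariant factors (1,1,1,1,1,1,1).

The boundary map ∂_2: C_2 → C_1 acts by ∂[p,q,r] = [q,r] − [p,r] + [p,q]. For instance
  ∂[v_0,v_5,v_6] = [v_5,v_6] − [v_0,v_6] + [v_0,v_5],
  ∂[v_0,v_1,v_2] = [v_1,v_2] − [v_0,v_2] + [v_0,v_1].
The resulting 24×16 matrix has rank 15, and its Smith normal form has invariant factors (1,1,1,1,1,1,1,1,1,1,1,1,1,1,1).

Now H_k = ker ∂_k / im ∂_{k+1}, so:

  H_0: rank C_0 − rank ∂_1 = 8 − 7 = 1, and the invariant factors of ∂_1 are all 1, so H_0 ≅ Z.
  H_1: rank ker ∂_1 − rank ∂_2 = (24 − 7) − 15 = 2, and the invariant factors of ∂_2 are all 1, so H_1 ≅ Z^2.
  H_2: rank ker ∂_2 − rank ∂_3 = (16 − 15) − 0 = 1, and there is no ∂_3, so H_2 ≅ Z.

(K is a triangulation of the torus T^2.)

Hence the Betti numbers are b_0 = 1, b_1 = 2, b_2 = 1.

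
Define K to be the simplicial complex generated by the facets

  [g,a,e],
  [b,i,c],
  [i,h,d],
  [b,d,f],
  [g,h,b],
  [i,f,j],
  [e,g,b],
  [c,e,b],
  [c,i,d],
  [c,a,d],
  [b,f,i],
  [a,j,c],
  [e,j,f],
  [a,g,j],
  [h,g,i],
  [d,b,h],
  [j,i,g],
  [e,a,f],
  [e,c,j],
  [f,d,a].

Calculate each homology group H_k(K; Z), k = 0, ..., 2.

H_0 = Z,  H_1 = Z ⊕ Z/2,  H_2 = 0.

Order the vertices as a < b < c < d < e < f < g < h < i < j. Listing each simplex with vertices in this order, K has dimension 2 with simplices:

  0-simplices (10): a, b, c, d, e, f, g, h, i, j
  1-simplices (30): ac, ad, ae, af, ag, aj, bc, bd, be, bf, bg, bh, bi, cd, ce, ci, cj, df, dh, di, ef, eg, ej, fi, fj, gh, gi, gj, hi, ij
  2-simplices (20): acd, acj, adf, aef, aeg, agj, bce, bci, bdf, bdh, beg, bfi, bgh, cdi, cej, dhi, efj, fij, ghi, gij

so the chain groups are C_0 ≅ Z^10, C_1 ≅ Z^30, C_2 ≅ Z^20.

Boundary ∂_1: C_1 → C_0 is given by ∂[p,q] = [q] − [p]. For instance
  ∂aj = j − a.
The 10×30 boundary matrix has rank 9 and Smith normal form diag(1,1,1,1,1,1,1,1,1).

Boundary ∂_2: C_2 → C_1 maps a triangle to the signed sum of its edges. For instance
  ∂fij = ij − fj + fi,
  ∂acd = cd − ad + ac.
As a 30×20 matrix over Z this has rank 20, with invariant factors (1,1,1,1,1,1,1,1,1,1,1,1,1,1,1,1,1,1,1,2).

Computing H_k = (kernel of ∂_k) / (image of ∂_{k+1}):

  H_0: rank C_0 − rank ∂_1 = 10 − 9 = 1, and the invariant factors of ∂_1 are all 1, so H_0 ≅ Z.
  H_1: rank ker ∂_1 − rank ∂_2 = (30 − 9) − 20 = 1, and ∂_2 has invariant factor 2 > 1, so H_1 ≅ Z ⊕ Z/2.
  H_2: rank ker ∂_2 − rank ∂_3 = (20 − 20) − 0 = 0, and there is no ∂_3, so H_2 ≅ 0.

As a check, the Euler characteristic is 10 − 30 + 20 = 0, which agrees with 1 − 1 + 0 = 0.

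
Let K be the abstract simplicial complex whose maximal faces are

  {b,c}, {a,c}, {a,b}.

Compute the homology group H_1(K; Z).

H_1 = Z.

Fix the vertex order a < b < c and write every simplex with vertices in increasing order. Then dim K = 1 and the simplices of K are:

  0-simplices (3): a, b, c
  1-simplices (3): ab, ac, bc

Hence C_0 ≅ Z^3, C_1 ≅ Z^3.

Boundary ∂_1: C_1 → C_0 is given by ∂[p,q] = [q] − [p].
The 3×3 boundary matrix has rank 2 and Smith normal form diag(1,1).

Computing H_k = (kernel of ∂_k) / (image of ∂_{k+1}):

  H_1: rank ker ∂_1 − rank ∂_2 = (3 − 2) − 0 = 1, and there is no ∂_2, so H_1 ≅ Z.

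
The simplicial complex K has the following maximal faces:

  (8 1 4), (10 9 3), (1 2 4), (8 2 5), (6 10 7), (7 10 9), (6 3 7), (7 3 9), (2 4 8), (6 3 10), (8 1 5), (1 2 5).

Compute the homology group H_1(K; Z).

H_1 = 0.

K has 10 vertices, 18 edges, 12 triangles.
rank ∂_1 = 8, rank ∂_2 = 10 ⇒ b_1 = 18 − 8 − 10 = 0; all invariant factors of ∂_2 are 1 so no torsion. So H_1 = 0.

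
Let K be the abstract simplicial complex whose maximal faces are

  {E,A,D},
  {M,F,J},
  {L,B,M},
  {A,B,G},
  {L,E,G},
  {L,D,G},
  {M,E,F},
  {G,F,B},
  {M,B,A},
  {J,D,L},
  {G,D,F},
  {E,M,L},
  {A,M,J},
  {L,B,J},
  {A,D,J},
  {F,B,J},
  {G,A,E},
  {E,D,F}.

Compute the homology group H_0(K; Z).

H_0 = Z.

K has 9 vertices, 27 edges, 18 triangles.
rank ∂_0 = 0, rank ∂_1 = 8 ⇒ b_0 = 9 − 0 − 8 = 1; all invariant factors of ∂_1 are 1 so no torsion. So H_0 = Z.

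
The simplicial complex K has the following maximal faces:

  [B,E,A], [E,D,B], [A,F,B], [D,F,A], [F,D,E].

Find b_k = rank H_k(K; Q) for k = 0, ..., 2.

b_0 = 1, b_1 = 1, b_2 = 0.

We work with the vertex ordering A < B < D < E < F. The simplices of K, each written with vertices in increasing order, are:

  0-simplices (5): A, B, D, E, F
  1-simplices (10): AB, AD, AE, AF, BD, BE, BF, DE, DF, EF
  2-simplices (5): ABE, ABF, ADF, BDE, DEF

so the chain groups are C_0 ≅ Z^5, C_1 ≅ Z^10, C_2 ≅ Z^5.

The boundary map ∂_1: C_1 → C_0 is given by ∂[p,q] = [q] − [p].
The 5×10 boundary matrix has rank 4 and Smith normal form diag(1,1,1,1).

The boundary map ∂_2: C_2 → C_1 sends each 2-simplex [p,q,r] to [q,r] − [p,r] + [p,q]. For instance
  ∂ADF = DF − AF + AD,
  ∂BDE = DE − BE + BD.
The resulting 10×5 matrix has rank 5, and its Smith normal form has invariant factors (1,1,1,1,1).

From H_k ≅ ker(∂_k) / im(∂_{k+1}) we obtain:

  H_0: rank C_0 − rank ∂_1 = 5 − 4 = 1, and the invariant factors of ∂_1 are all 1, so H_0 = Z.
  H_1: rank ker ∂_1 − rank ∂_2 = (10 − 4) − 5 = 1, and the invariant factors of ∂_2 are all 1, so H_1 = Z.
  H_2: rank ker ∂_2 − rank ∂_3 = (5 − 5) − 0 = 0, and there is no ∂_3, so H_2 = 0.

As a check, the Euler characteristic is 5 − 10 + 5 = 0, which agrees with 1 − 1 + 0 = 0.

Hence the Betti numbers are b_0 = 1, b_1 = 1, b_2 = 0.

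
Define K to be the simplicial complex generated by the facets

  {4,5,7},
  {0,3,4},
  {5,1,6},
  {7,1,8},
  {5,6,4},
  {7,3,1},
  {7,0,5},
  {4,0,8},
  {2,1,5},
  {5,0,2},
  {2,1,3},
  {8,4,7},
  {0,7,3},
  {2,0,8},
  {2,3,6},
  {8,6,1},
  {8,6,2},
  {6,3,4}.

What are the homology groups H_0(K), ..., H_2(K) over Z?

We work with the vertex ordering 0 < 1 < 2 < 3 < 4 < 5 < 6 < 7 < 8. The simplices of K, each written with vertices in increasing order, are:

  0-simplices (9): [0], [1], [2], [3], [4], [5], [6], [7], [8]
  1-simplices (27): (27 of them)
  2-simplices (18): [0,2,5], [0,2,8], [0,3,4], [0,3,7], [0,4,8], [0,5,7], [1,2,3], [1,2,5], [1,3,7], [1,5,6], [1,6,8], [1,7,8], [2,3,6], [2,6,8], [3,4,6], [4,5,6], [4,5,7], [4,7,8]

so the chain groups are C_0 ≅ Z^9, C_1 ≅ Z^27, C_2 ≅ Z^18.

Boundary ∂_1: C_1 → C_0 sends each edge [p,q] (with p < q) to q − p.
The resulting 9×27 matrix has rank 8, and its Smith normal form has invariant factors (1,1,1,1,1,1,1,1).

Boundary ∂_2: C_2 → C_1 acts by ∂[p,q,r] = [q,r] − [p,r] + [p,q]. For instance
  ∂[1,2,5] = [2,5] − [1,5] + [1,2],
  ∂[0,3,7] = [3,7] − [0,7] + [0,3].
The 27×18 boundary matrix has rank 18 and Smith normal form diag(1,1,1,1,1,1,1,1,1,1,1,1,1,1,1,1,1,2).

From H_k ≅ ker(∂_k) / im(∂_{k+1}) we obtain:

  H_0: rank C_0 − rank ∂_1 = 9 − 8 = 1, and the invariant factors of ∂_1 are all 1, so H_0 = Z.
  H_1: rank ker ∂_1 − rank ∂_2 = (27 − 8) − 18 = 1, and ∂_2 has invariant factor 2 > 1, so H_1 = Z ⊕ Z_2.
  H_2: rank ker ∂_2 − rank ∂_3 = (18 − 18) − 0 = 0, and there is no ∂_3, so H_2 = 0.

As a check, the Euler characteristic is 9 − 27 + 18 = 0, which agrees with 1 − 1 + 0 = 0.
(K is a triangulation of the Klein bottle.)

H_0 ≅ Z,  H_1 ≅ Z ⊕ Z_2,  H_2 = 0.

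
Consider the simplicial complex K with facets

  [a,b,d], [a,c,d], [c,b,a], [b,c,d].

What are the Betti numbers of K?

Take the total order a < b < c < d on the vertex set. Then K (dimension 2) consists of the simplices:

  0-simplices (4): a, b, c, d
  1-simplices (6): ab, ac, ad, bc, bd, cd
  2-simplices (4): abc, abd, acd, bcd

so the chain groups are C_0 ≅ Z^4, C_1 ≅ Z^6, C_2 ≅ Z^4.

The boundary map ∂_1: C_1 → C_0 is given by ∂[p,q] = [q] − [p].
The resulting 4×6 matrix has rank 3, and its Smith normal form has invariant factors (1,1,1).

Boundary ∂_2: C_2 → C_1 acts by ∂[p,q,r] = [q,r] − [p,r] + [p,q]. For instance
  ∂acd = cd − ad + ac,
  ∂abd = bd − ad + ab.
This gives a 6×4 integer matrix of rank 3; reducing to Smith normal form yields diagonal entries (1,1,1).

Now H_k = ker ∂_k / im ∂_{k+1}, so:

  H_0: rank C_0 − rank ∂_1 = 4 − 3 = 1, and the invariant factors of ∂_1 are all 1, so H_0 = Z.
  H_1: rank ker ∂_1 − rank ∂_2 = (6 − 3) − 3 = 0, and the invariant factors of ∂_2 are all 1, so H_1 = 0.
  H_2: rank ker ∂_2 − rank ∂_3 = (4 − 3) − 0 = 1, and there is no ∂_3, so H_2 = Z.

Hence the Betti numbers are b_0 = 1, b_1 = 0, b_2 = 1.

b_0 = 1, b_1 = 0, b_2 = 1.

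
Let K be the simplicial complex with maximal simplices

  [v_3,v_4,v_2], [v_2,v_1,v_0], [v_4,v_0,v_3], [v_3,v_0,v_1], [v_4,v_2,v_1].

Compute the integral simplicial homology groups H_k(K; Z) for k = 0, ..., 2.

H_0 ≅ Z,  H_1 ≅ Z,  H_2 = 0.

Order the vertices as v_0 < v_1 < v_2 < v_3 < v_4. Listing each simplex with vertices in this order, K has dimension 2 with simplices:

  0-simplices (5): [v_0], [v_1], [v_2], [v_3], [v_4]
  1-simplices (10): [v_0,v_1], [v_0,v_2], [v_0,v_3], [v_0,v_4], [v_1,v_2], [v_1,v_3], [v_1,v_4], [v_2,v_3], [v_2,v_4], [v_3,v_4]
  2-simplices (5): [v_0,v_1,v_2], [v_0,v_1,v_3], [v_0,v_3,v_4], [v_1,v_2,v_4], [v_2,v_3,v_4]

giving chain groups C_0 ≅ Z^5, C_1 ≅ Z^10, C_2 ≅ Z^5.

∂_1: C_1 → C_0 is given by ∂[p,q] = [q] − [p].
The 5×10 boundary matrix has rank 4 and Smith normal form diag(1,1,1,1).

Boundary ∂_2: C_2 → C_1 sends each 2-simplex [p,q,r] to [q,r] − [p,r] + [p,q]. For instance
  ∂[v_0,v_3,v_4] = [v_3,v_4] − [v_0,v_4] + [v_0,v_3],
  ∂[v_1,v_2,v_4] = [v_2,v_4] − [v_1,v_4] + [v_1,v_2].
The 10×5 boundary matrix has rank 5 and Smith normal form diag(1,1,1,1,1).

Reading off H_k = ker ∂_k / im ∂_{k+1}:

  H_0: rank C_0 − rank ∂_1 = 5 − 4 = 1, and the invariant factors of ∂_1 are all 1, so H_0 ≅ Z.
  H_1: rank ker ∂_1 − rank ∂_2 = (10 − 4) − 5 = 1, and the invariant factors of ∂_2 are all 1, so H_1 ≅ Z.
  H_2: rank ker ∂_2 − rank ∂_3 = (5 − 5) − 0 = 0, and there is no ∂_3, so H_2 ≅ 0.

(K is a triangulation of the Möbius band.)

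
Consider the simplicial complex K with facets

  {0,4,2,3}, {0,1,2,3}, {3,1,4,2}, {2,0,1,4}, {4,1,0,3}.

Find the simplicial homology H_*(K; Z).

K has 5 vertices, 10 edges, 10 triangles, 5 3-simplices.
rank ∂_0 = 0, rank ∂_1 = 4 ⇒ b_0 = 5 − 0 − 4 = 1; all invariant factors of ∂_1 are 1 so no torsion. So H_0 = Z.
rank ∂_1 = 4, rank ∂_2 = 6 ⇒ b_1 = 10 − 4 − 6 = 0; all invariant factors of ∂_2 are 1 so no torsion. So H_1 = 0.
rank ∂_2 = 6, rank ∂_3 = 4 ⇒ b_2 = 10 − 6 − 4 = 0; all invariant factors of ∂_3 are 1 so no torsion. So H_2 = 0.
rank ∂_3 = 4, rank ∂_4 = 0 ⇒ b_3 = 5 − 4 − 0 = 1. So H_3 = Z.

H_0 ≅ Z,  H_1 = 0,  H_2 = 0,  H_3 ≅ Z.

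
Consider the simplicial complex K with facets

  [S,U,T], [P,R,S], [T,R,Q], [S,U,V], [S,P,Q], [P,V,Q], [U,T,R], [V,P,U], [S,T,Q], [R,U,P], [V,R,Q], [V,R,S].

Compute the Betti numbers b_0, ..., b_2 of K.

Order the vertices as P < Q < R < S < T < U < V. Listing each simplex with vertices in this order, K has dimension 2 with simplices:

  0-simplices (7): P, Q, R, S, T, U, V
  1-simplices (18): PQ, PR, PS, PU, PV, QR, QS, QT, QV, RS, RT, RU, RV, ST, SU, SV, TU, UV
  2-simplices (12): PQS, PQV, PRS, PRU, PUV, QRT, QRV, QST, RSV, RTU, STU, SUV

giving chain groups C_0 ≅ Z^7, C_1 ≅ Z^18, C_2 ≅ Z^12.

The boundary map ∂_1: C_1 → C_0 maps an edge to its endpoints' difference, ∂[p,q] = q − p.
This gives a 7×18 integer matrix of rank 6; reducing to Smith normal form yields diagonal entries (1,1,1,1,1,1).

∂_2: C_2 → C_1 maps a triangle to the signed sum of its edges. For instance
  ∂PQV = QV − PV + PQ,
  ∂PUV = UV − PV + PU.
This gives a 18×12 integer matrix of rank 12; reducing to Smith normal form yields diagonal entries (1,1,1,1,1,1,1,1,1,1,1,2).

Now H_k = ker ∂_k / im ∂_{k+1}, so:

  H_0: rank C_0 − rank ∂_1 = 7 − 6 = 1, and the invariant factors of ∂_1 are all 1, so H_0 ≅ Z.
  H_1: rank ker ∂_1 − rank ∂_2 = (18 − 6) − 12 = 0, and ∂_2 has invariant factor 2 > 1, so H_1 ≅ Z/2Z.
  H_2: rank ker ∂_2 − rank ∂_3 = (12 − 12) − 0 = 0, and there is no ∂_3, so H_2 ≅ 0.

Hence the Betti numbers are b_0 = 1, b_1 = 0, b_2 = 0.

b_0 = 1, b_1 = 0, b_2 = 0.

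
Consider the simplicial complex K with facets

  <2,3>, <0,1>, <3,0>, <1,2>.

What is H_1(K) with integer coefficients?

H_1 = Z.

We work with the vertex ordering 0 < 1 < 2 < 3. The simplices of K, each written with vertices in increasing order, are:

  0-simplices (4): [0], [1], [2], [3]
  1-simplices (4): [0,1], [0,3], [1,2], [2,3]

so the chain groups are C_0 ≅ Z^4, C_1 ≅ Z^4.

Boundary ∂_1: C_1 → C_0 maps an edge to its endpoints' difference, ∂[p,q] = q − p. For instance
  ∂[1,2] = [2] − [1].
The 4×4 boundary matrix has rank 3 and Smith normal form diag(1,1,1).

Reading off H_k = ker ∂_k / im ∂_{k+1}:

  H_1: rank ker ∂_1 − rank ∂_2 = (4 − 3) − 0 = 1, and there is no ∂_2, so H_1 ≅ Z.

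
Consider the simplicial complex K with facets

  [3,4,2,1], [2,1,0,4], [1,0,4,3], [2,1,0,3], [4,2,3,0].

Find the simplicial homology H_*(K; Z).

We work with the vertex ordering 0 < 1 < 2 < 3 < 4. The simplices of K, each written with vertices in increasing order, are:

  0-simplices (5): [0], [1], [2], [3], [4]
  1-simplices (10): [0,1], [0,2], [0,3], [0,4], [1,2], [1,3], [1,4], [2,3], [2,4], [3,4]
  2-simplices (10): [0,1,2], [0,1,3], [0,1,4], [0,2,3], [0,2,4], [0,3,4], [1,2,3], [1,2,4], [1,3,4], [2,3,4]
  3-simplices (5): [0,1,2,3], [0,1,2,4], [0,1,3,4], [0,2,3,4], [1,2,3,4]

Hence C_0 ≅ Z^5, C_1 ≅ Z^10, C_2 ≅ Z^10, C_3 ≅ Z^5.

∂_1: C_1 → C_0 sends each edge [p,q] (with p < q) to q − p.
The resulting 5×10 matrix has rank 4, and its Smith normal form has invariant factors (1,1,1,1).

∂_2: C_2 → C_1 sends each 2-simplex [p,q,r] to [q,r] − [p,r] + [p,q]. For instance
  ∂[0,2,4] = [2,4] − [0,4] + [0,2],
  ∂[1,2,3] = [2,3] − [1,3] + [1,2].
The resulting 10×10 matrix has rank 6, and its Smith normal form has invariant factors (1,1,1,1,1,1).

Boundary ∂_3: C_3 → C_2 sends each 3-simplex σ to the alternating sum Σ_i (−1)^i (σ with its i-th vertex removed). For instance
  ∂[0,1,2,4] = [1,2,4] − [0,2,4] + [0,1,4] − [0,1,2],
  ∂[1,2,3,4] = [2,3,4] − [1,3,4] + [1,2,4] − [1,2,3].
As a 10×5 matrix over Z this has rank 4, with invariant factors (1,1,1,1).

Computing H_k = (kernel of ∂_k) / (image of ∂_{k+1}):

  H_0: rank C_0 − rank ∂_1 = 5 − 4 = 1, and the invariant factors of ∂_1 are all 1, so H_0 ≅ Z.
  H_1: rank ker ∂_1 − rank ∂_2 = (10 − 4) − 6 = 0, and the invariant factors of ∂_2 are all 1, so H_1 ≅ 0.
  H_2: rank ker ∂_2 − rank ∂_3 = (10 − 6) − 4 = 0, and the invariant factors of ∂_3 are all 1, so H_2 ≅ 0.
  H_3: rank ker ∂_3 − rank ∂_4 = (5 − 4) − 0 = 1, and there is no ∂_4, so H_3 ≅ Z.

H_0 ≅ Z,  H_1 = 0,  H_2 = 0,  H_3 ≅ Z.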